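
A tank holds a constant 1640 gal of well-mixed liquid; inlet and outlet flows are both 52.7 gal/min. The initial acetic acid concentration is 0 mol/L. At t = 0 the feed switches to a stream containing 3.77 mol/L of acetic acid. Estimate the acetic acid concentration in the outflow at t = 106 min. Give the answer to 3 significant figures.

3.64 mol/L

Transient balance on the dissolved component: V dC/dt = Q(C_in − C).
Rewrite as dC/dt + C/τ = C_in/τ, τ = V/Q = 31.120 min.
Integrating: C(t) = C_in + (C₀ − C_in) e^(−t/τ).
C(106) = 3.77 + (0 − 3.77)·e^(−106/31.120) = 3.77 + (-3.7700)·0.033166 = 3.6450 mol/L.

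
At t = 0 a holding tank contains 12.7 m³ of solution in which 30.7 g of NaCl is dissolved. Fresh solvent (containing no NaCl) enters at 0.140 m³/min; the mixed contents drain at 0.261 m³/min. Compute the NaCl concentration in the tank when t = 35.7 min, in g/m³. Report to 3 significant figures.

Total volume: dV/dt = Q_in − Q_out = -0.12100 m³/min, so V(t) = 12.7 − 0.12100 t and V(35.7) = 8.3803 m³.
Solute balance: dm/dt = 0 − Q_out C = −Q_out m/V(t).
Separate: dm/m = −Q_out dt/V(t) ⇒ ln(m/m₀) = −(Q_out/(Q_in−Q_out)) ln(V/V₀).
m = m₀ (V₀/V)^(Q_out/(Q_in−Q_out)) = 30.7 × (12.7/8.3803)^(-2.1570) = 12.523 g.
C = m/V = 12.523/8.3803 = 1.4943 g/m³.

1.49 g/m³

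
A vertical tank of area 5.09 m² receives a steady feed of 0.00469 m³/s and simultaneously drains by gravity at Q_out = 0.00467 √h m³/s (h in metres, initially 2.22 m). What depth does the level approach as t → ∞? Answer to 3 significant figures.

1.01 m

A dh/dt = Q_in − 0.00467 √h. Steady state requires inflow = outflow:
Q_in = 0.00467 √h_ss ⇒ √h_ss = 0.00469/0.00467 = 1.0043.
h_ss = 1.0043² = 1.0086 m. (Since h₀ = 2.22 m > h_ss, the level will fall toward this value.)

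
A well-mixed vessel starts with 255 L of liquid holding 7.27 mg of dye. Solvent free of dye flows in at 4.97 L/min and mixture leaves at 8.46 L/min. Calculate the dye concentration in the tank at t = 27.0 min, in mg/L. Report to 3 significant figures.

0.0148 mg/L

Let m(t) be the amount of dye. Volume: V(t) = V₀ + (Q_in − Q_out) t = 255 − 3.4900 t; V(27.0) = 160.77 L.
Species balance (pure solvent in): dm/dt = −Q_out · m/V(t).
Separate: dm/m = −Q_out dt/V(t) ⇒ ln(m/m₀) = −(Q_out/(Q_in−Q_out)) ln(V/V₀).
m = m₀ (V₀/V)^(Q_out/(Q_in−Q_out)) = 7.27 × (255/160.77)^(-2.4241) = 2.3763 mg.
C = m/V = 2.3763/160.77 = 0.014781 mg/L.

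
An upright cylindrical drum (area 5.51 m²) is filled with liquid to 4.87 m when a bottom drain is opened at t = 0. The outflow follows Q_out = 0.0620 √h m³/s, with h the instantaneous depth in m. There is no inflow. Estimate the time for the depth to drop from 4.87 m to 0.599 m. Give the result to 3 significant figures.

With no inflow, A dh/dt = −0.0620 √h.
Separate and integrate: 2(√h − √h₀) = −(0.0620/A) t.
t = 2A(√h₀ − √h)/0.0620 = 2·5.51·(√4.87 − √0.599)/0.0620
  = 11.020 × (2.2068 − 0.77395) / 0.0620 = 254.68 s.

255 s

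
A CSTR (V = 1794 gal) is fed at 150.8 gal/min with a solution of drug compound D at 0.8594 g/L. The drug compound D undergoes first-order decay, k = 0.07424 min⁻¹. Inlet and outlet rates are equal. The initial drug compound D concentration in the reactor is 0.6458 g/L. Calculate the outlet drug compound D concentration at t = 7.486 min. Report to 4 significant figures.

0.5143 g/L

V dC/dt = Q(C_in − C) − k V C.
This is linear with rate a = Q/V + k = 0.158298 min⁻¹.
C_ss = Q C_in/(Q + kV) = 0.456351 g/L; C(t) = C_ss + (C₀ − C_ss) e^(−a t).
C(7.486) = 0.456351 + (0.189449)·e^(−0.158298·7.486) = 0.456351 + (0.189449)·0.305740 = 0.514273 g/L.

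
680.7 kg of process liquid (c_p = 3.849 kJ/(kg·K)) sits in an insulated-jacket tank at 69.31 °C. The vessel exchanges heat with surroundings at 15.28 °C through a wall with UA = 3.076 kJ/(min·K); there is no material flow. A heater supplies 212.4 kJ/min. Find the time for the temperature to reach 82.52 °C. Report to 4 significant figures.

1802 min

Lumped-capacitance energy balance: M c_p dT/dt = UA(T_amb − T) + Q̇.
τ = M c_p/UA = 851.760 min; T_ss = T_amb + Q̇/UA = 15.28 + 212.4/3.076 = 84.3307 °C.
T(t) = T_ss + (T₀ − T_ss)e^(−t/τ); set T = 82.52:
t = −τ ln[(T − T_ss)/(T₀ − T_ss)] = −851.760 · ln(0.120548) = 1802.08 min.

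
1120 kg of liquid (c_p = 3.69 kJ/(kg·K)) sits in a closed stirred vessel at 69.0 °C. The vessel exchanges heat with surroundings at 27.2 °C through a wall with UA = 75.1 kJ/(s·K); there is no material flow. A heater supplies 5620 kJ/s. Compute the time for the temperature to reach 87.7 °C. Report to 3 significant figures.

First-law balance (no shaft work): M c_p dT/dt = −UA(T − T_amb) + Q̇.
τ = M c_p/UA = 55.031 s; T_ss = T_amb + Q̇/UA = 27.2 + 5620/75.1 = 102.03 °C.
T(t) = T_ss + (T₀ − T_ss)e^(−t/τ); set T = 87.7:
t = −τ ln[(T − T_ss)/(T₀ − T_ss)] = −55.031 · ln(0.43391) = 45.946 s.

45.9 s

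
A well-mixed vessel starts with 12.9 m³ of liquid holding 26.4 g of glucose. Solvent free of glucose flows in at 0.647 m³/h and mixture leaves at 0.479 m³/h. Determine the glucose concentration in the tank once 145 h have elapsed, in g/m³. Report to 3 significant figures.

0.0344 g/m³

Total volume: dV/dt = Q_in − Q_out = 0.16800 m³/h, so V(t) = 12.9 + 0.16800 t and V(145) = 37.260 m³.
No glucose enters, so dm/dt = −Q_out · (m/V).
dm/m = −Q_out dt/(V₀ + 0.16800 t); integrating gives ln(m/m₀) = −(Q_out/(Q_in−Q_out)) ln(V/V₀).
m = m₀ (V₀/V)^(Q_out/(Q_in−Q_out)) = 26.4 × (12.9/37.260)^(2.8512) = 1.2829 g.
C = m/V = 1.2829/37.260 = 0.034431 g/m³.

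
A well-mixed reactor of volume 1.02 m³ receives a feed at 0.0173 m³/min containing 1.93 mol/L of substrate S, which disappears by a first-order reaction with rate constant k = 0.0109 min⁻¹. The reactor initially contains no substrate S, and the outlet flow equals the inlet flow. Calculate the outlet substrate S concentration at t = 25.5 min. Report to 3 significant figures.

Accumulation = in − out − consumed: V dC/dt = Q C_in − Q C − k V C.
This is linear with rate a = Q/V + k = 0.027861 min⁻¹.
C_ss = Q C_in/(Q + kV) = 1.1749 mol/L; C(t) = C_ss + (C₀ − C_ss) e^(−a t).
C(25.5) = 1.1749 + (-1.1749)·e^(−0.027861·25.5) = 1.1749 + (-1.1749)·0.49142 = 0.59754 mol/L.

0.598 mol/L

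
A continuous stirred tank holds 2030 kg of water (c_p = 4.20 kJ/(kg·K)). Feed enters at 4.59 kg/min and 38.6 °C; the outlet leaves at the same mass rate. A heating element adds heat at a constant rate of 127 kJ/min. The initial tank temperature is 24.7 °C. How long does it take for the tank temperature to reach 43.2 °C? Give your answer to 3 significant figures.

M c_p dT/dt = ṁ c_p (T_in − T) + Q̇.
τ = M/ṁ = 442.27 min; T_ss = T_in + Q̇/(ṁ c_p) = 45.188 °C.
T(t) = T_ss + (T₀ − T_ss) e^(−t/τ). Set T = 43.2:
e^(−t/τ) = (43.2 − 45.188)/(24.7 − 45.188) = 0.097024
t = −442.27 · ln(0.097024) = 1031.7 min.

1030 min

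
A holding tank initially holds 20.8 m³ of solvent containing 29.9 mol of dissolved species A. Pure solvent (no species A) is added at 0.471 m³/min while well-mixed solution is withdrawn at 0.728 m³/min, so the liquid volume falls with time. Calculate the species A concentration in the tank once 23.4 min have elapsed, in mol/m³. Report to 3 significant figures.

Total volume: dV/dt = Q_in − Q_out = -0.25700 m³/min, so V(t) = 20.8 − 0.25700 t and V(23.4) = 14.786 m³.
No species A enters, so dm/dt = −Q_out · (m/V).
dm/m = −Q_out dt/(V₀ − 0.25700 t); integrating gives ln(m/m₀) = −(Q_out/(Q_in−Q_out)) ln(V/V₀).
m = m₀ (V₀/V)^(Q_out/(Q_in−Q_out)) = 29.9 × (20.8/14.786)^(-2.8327) = 11.372 mol.
C = m/V = 11.372/14.786 = 0.76912 mol/m³.

0.769 mol/m³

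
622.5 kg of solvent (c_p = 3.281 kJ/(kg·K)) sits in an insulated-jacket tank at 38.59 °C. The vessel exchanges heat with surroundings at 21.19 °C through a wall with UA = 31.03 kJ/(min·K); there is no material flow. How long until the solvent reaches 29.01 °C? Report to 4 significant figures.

52.64 min

Unsteady energy balance on the tank contents: M c_p dT/dt = −UA(T − T_amb).
τ = M c_p/UA = 65.8209 min; T_ss = T_amb = 21.1900 °C.
T(t) = T_ss + (T₀ − T_ss)e^(−t/τ); set T = 29.01:
t = −τ ln[(T − T_ss)/(T₀ − T_ss)] = −65.8209 · ln(0.449425) = 52.6426 min.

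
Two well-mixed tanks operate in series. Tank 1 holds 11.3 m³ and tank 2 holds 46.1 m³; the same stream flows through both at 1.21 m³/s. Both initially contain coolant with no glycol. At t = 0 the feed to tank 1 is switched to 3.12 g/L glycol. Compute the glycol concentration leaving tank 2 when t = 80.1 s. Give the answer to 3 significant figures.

Species balance on tank i: dCᵢ/dt = (Cᵢ₋₁ − Cᵢ)/τᵢ with τᵢ = Vᵢ/Q.
τ₁ = 11.3/1.21 = 9.3388 s; τ₂ = 46.1/1.21 = 38.099 s.
Solving the cascade with C₁(0)=C₂(0)=0 gives C₂(t) = C_in[1 − (τ₁ e^(−t/τ₁) − τ₂ e^(−t/τ₂))/(τ₁ − τ₂)].
At t = 80.1: e^(−t/τ₁) = 0.00018837, e^(−t/τ₂) = 0.12216.
C₂ = 3.12·[1 − (9.3388·0.00018837 − 38.099·0.12216)/(-28.760)] = 3.12·0.83823 = 2.6153 g/L.

2.62 g/L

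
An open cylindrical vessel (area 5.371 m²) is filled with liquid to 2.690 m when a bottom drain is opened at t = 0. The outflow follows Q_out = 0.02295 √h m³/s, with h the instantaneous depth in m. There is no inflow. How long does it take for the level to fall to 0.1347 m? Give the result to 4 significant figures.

Volume balance on the tank: A dh/dt = −0.02295 √h.
This is separable: 2 d(√h)/dt = −0.02295/A, so √h = √h₀ − (0.02295/(2A)) t.
t = 2A(√h₀ − √h)/0.02295 = 2·5.371·(√2.690 − √0.1347)/0.02295
  = 10.7420 × (1.64012 − 0.367015) / 0.02295 = 595.892 s.

595.9 s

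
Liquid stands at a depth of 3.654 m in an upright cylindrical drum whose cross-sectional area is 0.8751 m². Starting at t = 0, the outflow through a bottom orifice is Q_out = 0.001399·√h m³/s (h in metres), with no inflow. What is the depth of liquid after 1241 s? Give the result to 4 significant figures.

0.8456 m

Mass balance (ρ constant): A dh/dt = −0.001399 √h.
∫ h^(−1/2) dh = −(0.001399/A) ∫ dt, giving 2√h = 2√h₀ − (0.001399/A) t.
√h = √3.654 − 0.001399·1241/(2·0.8751) = 1.91154 − 0.991977 = 0.919566.
h = 0.919566² = 0.845602 m.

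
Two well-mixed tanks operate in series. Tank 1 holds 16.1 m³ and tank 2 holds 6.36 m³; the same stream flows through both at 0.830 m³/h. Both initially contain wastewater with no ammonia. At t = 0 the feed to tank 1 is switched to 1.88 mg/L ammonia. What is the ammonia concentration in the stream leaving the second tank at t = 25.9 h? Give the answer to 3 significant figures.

1.10 mg/L

Species balance on tank i: dCᵢ/dt = (Cᵢ₋₁ − Cᵢ)/τᵢ with τᵢ = Vᵢ/Q.
τ₁ = 16.1/0.830 = 19.398 h; τ₂ = 6.36/0.830 = 7.6627 h.
Solving the cascade with C₁(0)=C₂(0)=0 gives C₂(t) = C_in[1 − (τ₁ e^(−t/τ₁) − τ₂ e^(−t/τ₂))/(τ₁ − τ₂)].
At t = 25.9: e^(−t/τ₁) = 0.26310, e^(−t/τ₂) = 0.034046.
C₂ = 1.88·[1 − (19.398·0.26310 − 7.6627·0.034046)/(11.735)] = 1.88·0.58733 = 1.1042 mg/L.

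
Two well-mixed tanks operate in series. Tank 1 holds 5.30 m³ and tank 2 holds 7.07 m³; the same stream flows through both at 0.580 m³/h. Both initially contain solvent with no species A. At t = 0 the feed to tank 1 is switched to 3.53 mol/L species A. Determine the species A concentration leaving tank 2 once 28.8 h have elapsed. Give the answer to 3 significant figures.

2.65 mol/L

Species balance on tank i: dCᵢ/dt = (Cᵢ₋₁ − Cᵢ)/τᵢ with τᵢ = Vᵢ/Q.
τ₁ = 5.30/0.580 = 9.1379 h; τ₂ = 7.07/0.580 = 12.190 h.
Solving the cascade with C₁(0)=C₂(0)=0 gives C₂(t) = C_in[1 − (τ₁ e^(−t/τ₁) − τ₂ e^(−t/τ₂))/(τ₁ − τ₂)].
At t = 28.8: e^(−t/τ₁) = 0.042779, e^(−t/τ₂) = 0.094169.
C₂ = 3.53·[1 − (9.1379·0.042779 − 12.190·0.094169)/(-3.0517)] = 3.53·0.75195 = 2.6544 mol/L.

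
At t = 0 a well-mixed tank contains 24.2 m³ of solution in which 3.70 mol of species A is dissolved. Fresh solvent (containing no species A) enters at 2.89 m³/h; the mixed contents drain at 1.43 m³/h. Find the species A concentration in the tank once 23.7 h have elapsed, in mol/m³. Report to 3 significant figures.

0.0264 mol/m³

Let m(t) be the amount of species A. Volume: V(t) = V₀ + (Q_in − Q_out) t = 24.2 + 1.4600 t; V(23.7) = 58.802 m³.
Species balance (pure solvent in): dm/dt = −Q_out · m/V(t).
Separate: dm/m = −Q_out dt/V(t) ⇒ ln(m/m₀) = −(Q_out/(Q_in−Q_out)) ln(V/V₀).
m = m₀ (V₀/V)^(Q_out/(Q_in−Q_out)) = 3.70 × (24.2/58.802)^(0.97945) = 1.5508 mol.
C = m/V = 1.5508/58.802 = 0.026373 mol/m³.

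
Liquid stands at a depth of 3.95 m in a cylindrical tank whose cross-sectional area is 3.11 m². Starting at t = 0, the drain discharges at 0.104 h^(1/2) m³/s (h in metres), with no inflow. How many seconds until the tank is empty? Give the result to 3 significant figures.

119 s

A dh/dt = −Q_out = −0.104 √h.
∫ h^(−1/2) dh = −(0.104/A) ∫ dt, giving 2√h = 2√h₀ − (0.104/A) t.
Set h = 0: 2√h₀ = (0.104/A) t_empty ⇒ t_empty = 2A√h₀/0.104.
t_empty = 2·3.11·√3.95/0.104 = 6.2200·1.9875/0.104 = 118.87 s.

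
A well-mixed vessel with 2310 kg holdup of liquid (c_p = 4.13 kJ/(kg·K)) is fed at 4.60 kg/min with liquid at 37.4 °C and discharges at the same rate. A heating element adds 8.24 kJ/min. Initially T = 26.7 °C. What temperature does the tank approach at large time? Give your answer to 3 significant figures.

Energy balance: M c_p dT/dt = ṁ c_p (T_in − T) + 8.24.
At steady state dT/dt = 0 ⇒ T_ss = T_in + Q̇/(ṁ c_p) = 37.4 + 8.24/(4.60·4.13) = 37.834 °C.

37.8 °C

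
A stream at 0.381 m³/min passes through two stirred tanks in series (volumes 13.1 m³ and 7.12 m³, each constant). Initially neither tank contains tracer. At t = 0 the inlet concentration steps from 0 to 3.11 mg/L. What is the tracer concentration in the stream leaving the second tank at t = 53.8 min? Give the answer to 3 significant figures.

1.89 mg/L

Each tank obeys Vᵢ dCᵢ/dt = Q(Cᵢ₋₁ − Cᵢ), so τᵢ = Vᵢ/Q.
τ₁ = 13.1/0.381 = 34.383 min; τ₂ = 7.12/0.381 = 18.688 min.
Solving the cascade with C₁(0)=C₂(0)=0 gives C₂(t) = C_in[1 − (τ₁ e^(−t/τ₁) − τ₂ e^(−t/τ₂))/(τ₁ − τ₂)].
At t = 53.8: e^(−t/τ₁) = 0.20915, e^(−t/τ₂) = 0.056196.
C₂ = 3.11·[1 − (34.383·0.20915 − 18.688·0.056196)/(15.696)] = 3.11·0.60874 = 1.8932 mg/L.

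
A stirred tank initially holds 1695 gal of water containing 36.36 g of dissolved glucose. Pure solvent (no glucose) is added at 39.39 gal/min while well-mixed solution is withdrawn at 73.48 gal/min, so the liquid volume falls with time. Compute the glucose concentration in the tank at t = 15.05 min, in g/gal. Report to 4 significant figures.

0.01414 g/gal

Total volume: dV/dt = Q_in − Q_out = -34.0900 gal/min, so V(t) = 1695 − 34.0900 t and V(15.05) = 1181.95 gal.
No glucose enters, so dm/dt = −Q_out · (m/V).
dm/m = −Q_out dt/(V₀ − 34.0900 t); integrating gives ln(m/m₀) = −(Q_out/(Q_in−Q_out)) ln(V/V₀).
m = m₀ (V₀/V)^(Q_out/(Q_in−Q_out)) = 36.36 × (1695/1181.95)^(-2.15547) = 16.7162 g.
C = m/V = 16.7162/1181.95 = 0.0141429 g/gal.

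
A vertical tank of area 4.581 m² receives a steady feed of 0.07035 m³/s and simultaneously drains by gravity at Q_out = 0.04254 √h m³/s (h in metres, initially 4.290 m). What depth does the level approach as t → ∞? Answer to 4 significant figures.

Level balance: A dh/dt = 0.07035 − 0.04254 √h. Setting dh/dt = 0:
Q_in = 0.04254 √h_ss ⇒ √h_ss = 0.07035/0.04254 = 1.65374.
h_ss = 1.65374² = 2.73485 m. (Since h₀ = 4.290 m > h_ss, the level will fall toward this value.)

2.735 m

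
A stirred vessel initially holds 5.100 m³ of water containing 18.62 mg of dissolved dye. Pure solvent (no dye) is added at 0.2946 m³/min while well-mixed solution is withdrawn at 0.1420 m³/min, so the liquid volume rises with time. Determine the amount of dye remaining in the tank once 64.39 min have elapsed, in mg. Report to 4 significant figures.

6.855 mg

Let m(t) be the amount of dye. Volume: V(t) = V₀ + (Q_in − Q_out) t = 5.100 + 0.152600 t; V(64.39) = 14.9259 m³.
Species balance (pure solvent in): dm/dt = −Q_out · m/V(t).
dm/m = −Q_out dt/(V₀ + 0.152600 t); integrating gives ln(m/m₀) = −(Q_out/(Q_in−Q_out)) ln(V/V₀).
m = m₀ (V₀/V)^(Q_out/(Q_in−Q_out)) = 18.62 × (5.100/14.9259)^(0.930537) = 6.85495 mg.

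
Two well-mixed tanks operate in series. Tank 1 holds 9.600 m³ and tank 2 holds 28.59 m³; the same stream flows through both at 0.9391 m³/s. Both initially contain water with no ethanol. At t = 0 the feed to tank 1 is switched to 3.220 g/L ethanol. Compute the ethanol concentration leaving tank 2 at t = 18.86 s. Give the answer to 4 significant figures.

0.8681 g/L

Each tank obeys Vᵢ dCᵢ/dt = Q(Cᵢ₋₁ − Cᵢ), so τᵢ = Vᵢ/Q.
τ₁ = 9.600/0.9391 = 10.2226 s; τ₂ = 28.59/0.9391 = 30.4440 s.
Solving the cascade with C₁(0)=C₂(0)=0 gives C₂(t) = C_in[1 − (τ₁ e^(−t/τ₁) − τ₂ e^(−t/τ₂))/(τ₁ − τ₂)].
At t = 18.86: e^(−t/τ₁) = 0.158035, e^(−t/τ₂) = 0.538215.
C₂ = 3.220·[1 − (10.2226·0.158035 − 30.4440·0.538215)/(-20.2215)] = 3.220·0.269593 = 0.868089 g/L.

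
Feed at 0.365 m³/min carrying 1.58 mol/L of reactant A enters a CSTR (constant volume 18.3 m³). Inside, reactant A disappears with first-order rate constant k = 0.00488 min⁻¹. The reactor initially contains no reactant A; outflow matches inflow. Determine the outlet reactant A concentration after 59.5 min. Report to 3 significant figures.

Accumulation = in − out − consumed: V dC/dt = Q C_in − Q C − k V C.
This is linear with rate a = Q/V + k = 0.024825 min⁻¹.
C_ss = Q C_in/(Q + kV) = 1.2694 mol/L; C(t) = C_ss + (C₀ − C_ss) e^(−a t).
C(59.5) = 1.2694 + (-1.2694)·e^(−0.024825·59.5) = 1.2694 + (-1.2694)·0.22830 = 0.97961 mol/L.

0.980 mol/L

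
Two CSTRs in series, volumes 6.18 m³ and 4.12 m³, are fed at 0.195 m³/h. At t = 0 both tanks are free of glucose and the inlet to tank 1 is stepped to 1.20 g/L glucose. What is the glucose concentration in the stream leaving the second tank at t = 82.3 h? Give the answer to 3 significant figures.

Time constants: τᵢ = Vᵢ/Q for each well-mixed tank.
τ₁ = 6.18/0.195 = 31.692 h; τ₂ = 4.12/0.195 = 21.128 h.
Tank 1: C₁ = C_in(1 − e^(−t/τ₁)). Tank 2 (τ₁ ≠ τ₂): C₂ = C_in[1 − (τ₁ e^(−t/τ₁) − τ₂ e^(−t/τ₂))/(τ₁ − τ₂)].
At t = 82.3: e^(−t/τ₁) = 0.074508, e^(−t/τ₂) = 0.020338.
C₂ = 1.20·[1 − (31.692·0.074508 − 21.128·0.020338)/(10.564)] = 1.20·0.81715 = 0.98058 g/L.

0.981 g/L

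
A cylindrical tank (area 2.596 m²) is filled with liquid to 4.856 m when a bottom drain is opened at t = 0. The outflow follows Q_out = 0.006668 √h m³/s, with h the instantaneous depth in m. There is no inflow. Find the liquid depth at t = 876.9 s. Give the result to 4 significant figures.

With no inflow, A dh/dt = −0.006668 √h.
This is separable: 2 d(√h)/dt = −0.006668/A, so √h = √h₀ − (0.006668/(2A)) t.
√h = √4.856 − 0.006668·876.9/(2·2.596) = 2.20363 − 1.12619 = 1.07745.
h = 1.07745² = 1.16089 m.

1.161 m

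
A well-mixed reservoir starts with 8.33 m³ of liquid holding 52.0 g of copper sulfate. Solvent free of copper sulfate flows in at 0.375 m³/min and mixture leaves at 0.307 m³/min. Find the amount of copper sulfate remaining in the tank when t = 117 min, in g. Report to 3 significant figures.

Total volume: dV/dt = Q_in − Q_out = 0.068000 m³/min, so V(t) = 8.33 + 0.068000 t and V(117) = 16.286 m³.
No copper sulfate enters, so dm/dt = −Q_out · (m/V).
Separate: dm/m = −Q_out dt/V(t) ⇒ ln(m/m₀) = −(Q_out/(Q_in−Q_out)) ln(V/V₀).
m = m₀ (V₀/V)^(Q_out/(Q_in−Q_out)) = 52.0 × (8.33/16.286)^(4.5147) = 2.5203 g.

2.52 g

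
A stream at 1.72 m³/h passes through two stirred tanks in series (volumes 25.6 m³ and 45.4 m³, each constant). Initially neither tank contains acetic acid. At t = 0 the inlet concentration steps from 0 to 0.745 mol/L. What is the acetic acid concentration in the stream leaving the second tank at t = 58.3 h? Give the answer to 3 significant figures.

0.577 mol/L

Species balance on tank i: dCᵢ/dt = (Cᵢ₋₁ − Cᵢ)/τᵢ with τᵢ = Vᵢ/Q.
τ₁ = 25.6/1.72 = 14.884 h; τ₂ = 45.4/1.72 = 26.395 h.
Tank 1: C₁ = C_in(1 − e^(−t/τ₁)). Tank 2 (τ₁ ≠ τ₂): C₂ = C_in[1 − (τ₁ e^(−t/τ₁) − τ₂ e^(−t/τ₂))/(τ₁ − τ₂)].
At t = 58.3: e^(−t/τ₁) = 0.019900, e^(−t/τ₂) = 0.10984.
C₂ = 0.745·[1 − (14.884·0.019900 − 26.395·0.10984)/(-11.512)] = 0.745·0.77387 = 0.57653 mol/L.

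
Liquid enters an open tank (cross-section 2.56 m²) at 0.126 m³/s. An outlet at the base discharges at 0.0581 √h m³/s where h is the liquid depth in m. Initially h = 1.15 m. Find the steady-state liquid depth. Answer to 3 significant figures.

A dh/dt = Q_in − 0.0581 √h. Steady state requires inflow = outflow:
Q_in = 0.0581 √h_ss ⇒ √h_ss = 0.126/0.0581 = 2.1687.
h_ss = 2.1687² = 4.7031 m. (Since h₀ = 1.15 m < h_ss, the level will rise toward this value.)

4.70 m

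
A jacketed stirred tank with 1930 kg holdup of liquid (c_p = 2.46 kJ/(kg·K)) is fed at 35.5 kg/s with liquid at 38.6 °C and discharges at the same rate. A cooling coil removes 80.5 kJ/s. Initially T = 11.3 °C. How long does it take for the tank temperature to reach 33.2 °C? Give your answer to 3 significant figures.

M c_p dT/dt = ṁ c_p (T_in − T) − Q̇.
τ = M/ṁ = 54.366 s; T_ss = T_in − Q̇/(ṁ c_p) = 37.678 °C.
T(t) = T_ss + (T₀ − T_ss) e^(−t/τ). Set T = 33.2:
e^(−t/τ) = (33.2 − 37.678)/(11.3 − 37.678) = 0.16977
t = −54.366 · ln(0.16977) = 96.408 s.

96.4 s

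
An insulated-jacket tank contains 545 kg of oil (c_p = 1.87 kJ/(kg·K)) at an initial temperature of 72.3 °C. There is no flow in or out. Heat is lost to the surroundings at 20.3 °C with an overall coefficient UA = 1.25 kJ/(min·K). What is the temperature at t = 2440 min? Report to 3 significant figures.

22.9 °C

Lumped-capacitance energy balance: M c_p dT/dt = UA(T_amb − T).
dT/dt = (T_ss − T)/τ with T_ss = T_amb = 20.300 °C, τ = M c_p/UA = 545·1.87/1.25 = 815.32 min.
This is linear first-order; T(t) = T_ss + (T₀ − T_ss) e^(−t/τ).
T(2440) = 20.300 + (52.000)·0.050152 = 22.908 °C.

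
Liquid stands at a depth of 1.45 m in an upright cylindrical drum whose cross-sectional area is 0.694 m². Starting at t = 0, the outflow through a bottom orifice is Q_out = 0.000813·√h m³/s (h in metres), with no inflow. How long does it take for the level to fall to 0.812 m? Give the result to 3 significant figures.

517 s

With no inflow, A dh/dt = −0.000813 √h.
This is separable: 2 d(√h)/dt = −0.000813/A, so √h = √h₀ − (0.000813/(2A)) t.
t = 2A(√h₀ − √h)/0.000813 = 2·0.694·(√1.45 − √0.812)/0.000813
  = 1.3880 × (1.2042 − 0.90111) / 0.000813 = 517.38 s.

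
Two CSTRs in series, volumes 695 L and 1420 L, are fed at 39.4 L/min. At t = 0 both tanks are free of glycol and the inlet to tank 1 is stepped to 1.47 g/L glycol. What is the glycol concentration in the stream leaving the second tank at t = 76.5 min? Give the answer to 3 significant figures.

Time constants: τᵢ = Vᵢ/Q for each well-mixed tank.
τ₁ = 695/39.4 = 17.640 min; τ₂ = 1420/39.4 = 36.041 min.
Solving the cascade with C₁(0)=C₂(0)=0 gives C₂(t) = C_in[1 − (τ₁ e^(−t/τ₁) − τ₂ e^(−t/τ₂))/(τ₁ − τ₂)].
At t = 76.5: e^(−t/τ₁) = 0.013078, e^(−t/τ₂) = 0.11972.
C₂ = 1.47·[1 − (17.640·0.013078 − 36.041·0.11972)/(-18.401)] = 1.47·0.77805 = 1.1437 g/L.

1.14 g/L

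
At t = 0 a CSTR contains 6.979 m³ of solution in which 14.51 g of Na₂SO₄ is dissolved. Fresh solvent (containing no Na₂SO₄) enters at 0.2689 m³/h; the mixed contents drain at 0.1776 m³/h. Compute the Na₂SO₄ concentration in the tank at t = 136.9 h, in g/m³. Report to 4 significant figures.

0.1012 g/m³

Let m(t) be the amount of Na₂SO₄. Volume: V(t) = V₀ + (Q_in − Q_out) t = 6.979 + 0.0913000 t; V(136.9) = 19.4780 m³.
No Na₂SO₄ enters, so dm/dt = −Q_out · (m/V).
Separate: dm/m = −Q_out dt/V(t) ⇒ ln(m/m₀) = −(Q_out/(Q_in−Q_out)) ln(V/V₀).
m = m₀ (V₀/V)^(Q_out/(Q_in−Q_out)) = 14.51 × (6.979/19.4780)^(1.94524) = 1.97051 g.
C = m/V = 1.97051/19.4780 = 0.101166 g/m³.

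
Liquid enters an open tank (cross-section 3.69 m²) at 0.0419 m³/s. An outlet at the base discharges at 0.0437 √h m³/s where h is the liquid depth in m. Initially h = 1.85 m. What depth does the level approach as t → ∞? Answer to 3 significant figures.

0.919 m

Unsteady balance on liquid volume: A dh/dt = Q_in − 0.0437 √h. At steady state dh/dt = 0:
Q_in = 0.0437 √h_ss ⇒ √h_ss = 0.0419/0.0437 = 0.95881.
h_ss = 0.95881² = 0.91932 m. (Since h₀ = 1.85 m > h_ss, the level will fall toward this value.)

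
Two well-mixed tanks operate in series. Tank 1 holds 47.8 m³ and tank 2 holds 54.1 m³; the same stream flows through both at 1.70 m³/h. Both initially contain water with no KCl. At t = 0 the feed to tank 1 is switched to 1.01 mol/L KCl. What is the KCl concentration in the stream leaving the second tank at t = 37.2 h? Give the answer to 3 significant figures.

Each tank obeys Vᵢ dCᵢ/dt = Q(Cᵢ₋₁ − Cᵢ), so τᵢ = Vᵢ/Q.
τ₁ = 47.8/1.70 = 28.118 h; τ₂ = 54.1/1.70 = 31.824 h.
Tank 1: C₁ = C_in(1 − e^(−t/τ₁)). Tank 2 (τ₁ ≠ τ₂): C₂ = C_in[1 − (τ₁ e^(−t/τ₁) − τ₂ e^(−t/τ₂))/(τ₁ − τ₂)].
At t = 37.2: e^(−t/τ₁) = 0.26633, e^(−t/τ₂) = 0.31069.
C₂ = 1.01·[1 − (28.118·0.26633 − 31.824·0.31069)/(-3.7059)] = 1.01·0.35272 = 0.35624 mol/L.

0.356 mol/L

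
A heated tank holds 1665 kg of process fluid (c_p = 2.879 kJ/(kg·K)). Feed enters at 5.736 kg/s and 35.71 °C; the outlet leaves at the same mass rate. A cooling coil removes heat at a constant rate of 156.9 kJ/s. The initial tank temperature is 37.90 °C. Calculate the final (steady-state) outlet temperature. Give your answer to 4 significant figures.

Heat balance on the well-mixed liquid: M c_p dT/dt = ṁ c_p (T_in − T) − 156.9.
At steady state dT/dt = 0 ⇒ T_ss = T_in − Q̇/(ṁ c_p) = 35.71 − 156.9/(5.736·2.879) = 26.2089 °C.

26.21 °C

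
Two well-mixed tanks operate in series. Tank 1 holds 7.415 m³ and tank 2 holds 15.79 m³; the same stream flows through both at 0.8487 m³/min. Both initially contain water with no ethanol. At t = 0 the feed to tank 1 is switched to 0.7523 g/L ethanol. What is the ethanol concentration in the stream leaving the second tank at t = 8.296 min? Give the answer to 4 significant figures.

Each tank obeys Vᵢ dCᵢ/dt = Q(Cᵢ₋₁ − Cᵢ), so τᵢ = Vᵢ/Q.
τ₁ = 7.415/0.8487 = 8.73689 min; τ₂ = 15.79/0.8487 = 18.6049 min.
Solving the cascade with C₁(0)=C₂(0)=0 gives C₂(t) = C_in[1 − (τ₁ e^(−t/τ₁) − τ₂ e^(−t/τ₂))/(τ₁ − τ₂)].
At t = 8.296: e^(−t/τ₁) = 0.386920, e^(−t/τ₂) = 0.640246.
C₂ = 0.7523·[1 − (8.73689·0.386920 − 18.6049·0.640246)/(-9.86803)] = 0.7523·0.135467 = 0.101912 g/L.

0.1019 g/L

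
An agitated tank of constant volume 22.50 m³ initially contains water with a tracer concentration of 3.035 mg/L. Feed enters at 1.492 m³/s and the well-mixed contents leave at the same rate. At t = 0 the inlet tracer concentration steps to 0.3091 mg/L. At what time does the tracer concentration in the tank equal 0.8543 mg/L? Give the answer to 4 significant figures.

24.27 s

Species balance: V dC/dt = Q(C_in − C) ⇒ τ = V/Q = 15.0804 s.
C(t) = C_in + (C₀ − C_in) e^(−t/τ). Set C = 0.8543 and solve for t:
e^(−t/τ) = (C − C_in)/(C₀ − C_in) = (0.8543 − 0.3091)/(3.035 − 0.3091) = 0.200007
t = −τ ln(…) = 15.0804 × 1.60940 = 24.2705 s.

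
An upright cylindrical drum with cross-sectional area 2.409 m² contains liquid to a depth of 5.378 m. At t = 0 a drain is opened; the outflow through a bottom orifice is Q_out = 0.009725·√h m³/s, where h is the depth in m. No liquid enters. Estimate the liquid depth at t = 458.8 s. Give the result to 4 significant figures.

1.940 m

Accumulation of liquid (constant cross-section A): A dh/dt = −0.009725 √h.
∫ h^(−1/2) dh = −(0.009725/A) ∫ dt, giving 2√h = 2√h₀ − (0.009725/A) t.
√h = √5.378 − 0.009725·458.8/(2·2.409) = 2.31905 − 0.926075 = 1.39298.
h = 1.39298² = 1.94038 m.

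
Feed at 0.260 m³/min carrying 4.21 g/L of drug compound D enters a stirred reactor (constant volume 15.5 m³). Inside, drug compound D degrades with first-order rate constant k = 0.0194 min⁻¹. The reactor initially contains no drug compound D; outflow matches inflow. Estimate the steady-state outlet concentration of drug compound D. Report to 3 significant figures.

1.95 g/L

Accumulation = in − out − consumed: V dC/dt = Q C_in − Q C − k V C.
Steady state (dC/dt = 0): C_ss = Q C_in/(Q + kV) = C_in/(1 + kV/Q).
C_ss = 0.260·4.21/(0.260 + 0.0194·15.5) = 1.0946/0.56070 = 1.9522 g/L.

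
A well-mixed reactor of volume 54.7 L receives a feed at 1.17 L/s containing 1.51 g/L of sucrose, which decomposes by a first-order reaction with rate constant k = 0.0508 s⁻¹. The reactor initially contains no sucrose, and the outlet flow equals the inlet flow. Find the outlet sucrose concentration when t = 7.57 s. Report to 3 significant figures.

0.188 g/L

V dC/dt = Q(C_in − C) − k V C.
dC/dt = (Q/V) C_in − (Q/V + k) C; effective rate a = Q/V + k = 0.021389 + 0.0508 = 0.072189 s⁻¹.
C_ss = Q C_in/(Q + kV) = 0.44741 g/L; C(t) = C_ss + (C₀ − C_ss) e^(−a t).
C(7.57) = 0.44741 + (-0.44741)·e^(−0.072189·7.57) = 0.44741 + (-0.44741)·0.57899 = 0.18836 g/L.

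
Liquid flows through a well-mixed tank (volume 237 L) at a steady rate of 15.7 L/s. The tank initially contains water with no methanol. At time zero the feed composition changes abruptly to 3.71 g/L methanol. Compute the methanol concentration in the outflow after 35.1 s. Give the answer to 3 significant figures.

3.35 g/L

Unsteady species balance (constant V, well mixed): V dC/dt = Q(C_in − C).
So dC/dt = (C_in − C)/τ with τ = V/Q = 237/15.7 = 15.096 s.
This is linear first-order; C(t) = C_in + (C₀ − C_in) e^(−t/τ).
C(35.1) = 3.71 + (0 − 3.71)·e^(−35.1/15.096) = 3.71 + (-3.7100)·0.097765 = 3.3473 g/L.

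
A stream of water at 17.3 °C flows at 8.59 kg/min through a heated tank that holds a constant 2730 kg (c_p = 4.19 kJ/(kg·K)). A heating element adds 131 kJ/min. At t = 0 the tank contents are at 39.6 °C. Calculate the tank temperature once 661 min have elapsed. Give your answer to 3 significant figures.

M c_p dT/dt = ṁ c_p (T_in − T) + Q̇.
τ = M/ṁ = 317.81 min; T_ss = T_in + Q̇/(ṁ c_p) = 17.3 + 131/(8.59·4.19) = 20.940 °C.
Integrating: T(t) = T_ss + (T₀ − T_ss) e^(−t/τ).
T(661) = 20.940 + (18.660)·e^(−661/317.81) = 20.940 + (18.660)·0.12495 = 23.271 °C.

23.3 °C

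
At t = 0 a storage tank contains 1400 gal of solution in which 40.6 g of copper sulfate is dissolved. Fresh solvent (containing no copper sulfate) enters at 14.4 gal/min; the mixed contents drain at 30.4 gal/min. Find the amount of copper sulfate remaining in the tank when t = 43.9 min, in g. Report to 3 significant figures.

Total volume: dV/dt = Q_in − Q_out = -16.000 gal/min, so V(t) = 1400 − 16.000 t and V(43.9) = 697.60 gal.
No copper sulfate enters, so dm/dt = −Q_out · (m/V).
dm/m = −Q_out dt/(V₀ − 16.000 t); integrating gives ln(m/m₀) = −(Q_out/(Q_in−Q_out)) ln(V/V₀).
m = m₀ (V₀/V)^(Q_out/(Q_in−Q_out)) = 40.6 × (1400/697.60)^(-1.9000) = 10.808 g.

10.8 g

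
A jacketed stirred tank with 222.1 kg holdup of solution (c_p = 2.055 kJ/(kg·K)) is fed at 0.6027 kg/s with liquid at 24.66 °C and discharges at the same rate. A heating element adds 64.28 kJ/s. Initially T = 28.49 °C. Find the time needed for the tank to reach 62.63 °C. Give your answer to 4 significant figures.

456.4 s

M c_p dT/dt = ṁ c_p (T_in − T) + Q̇.
τ = M/ṁ = 368.508 s; T_ss = T_in + Q̇/(ṁ c_p) = 76.5595 °C.
T(t) = T_ss + (T₀ − T_ss) e^(−t/τ). Set T = 62.63:
e^(−t/τ) = (62.63 − 76.5595)/(28.49 − 76.5595) = 0.289778
t = −368.508 · ln(0.289778) = 456.450 s.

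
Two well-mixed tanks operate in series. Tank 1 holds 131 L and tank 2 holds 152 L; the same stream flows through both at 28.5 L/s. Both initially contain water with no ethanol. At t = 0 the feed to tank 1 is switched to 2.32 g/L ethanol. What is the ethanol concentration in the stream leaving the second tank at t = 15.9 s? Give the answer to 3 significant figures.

Each tank obeys Vᵢ dCᵢ/dt = Q(Cᵢ₋₁ − Cᵢ), so τᵢ = Vᵢ/Q.
τ₁ = 131/28.5 = 4.5965 s; τ₂ = 152/28.5 = 5.3333 s.
Tank 1: C₁ = C_in(1 − e^(−t/τ₁)). Tank 2 (τ₁ ≠ τ₂): C₂ = C_in[1 − (τ₁ e^(−t/τ₁) − τ₂ e^(−t/τ₂))/(τ₁ − τ₂)].
At t = 15.9: e^(−t/τ₁) = 0.031456, e^(−t/τ₂) = 0.050729.
C₂ = 2.32·[1 − (4.5965·0.031456 − 5.3333·0.050729)/(-0.73684)] = 2.32·0.82904 = 1.9234 g/L.

1.92 g/L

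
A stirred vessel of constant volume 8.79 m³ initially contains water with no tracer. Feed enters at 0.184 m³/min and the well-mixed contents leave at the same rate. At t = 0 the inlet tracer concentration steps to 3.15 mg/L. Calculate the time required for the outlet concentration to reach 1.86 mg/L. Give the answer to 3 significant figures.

Mass balance on the solute (V constant): V dC/dt = Q(C_in − C), so τ = V/Q = 47.772 min.
C(t) = C_in + (C₀ − C_in) e^(−t/τ). Set C = 1.86 and solve for t:
e^(−t/τ) = (C − C_in)/(C₀ − C_in) = (1.86 − 3.15)/(0 − 3.15) = 0.40952
t = −τ ln(…) = 47.772 × 0.89276 = 42.649 min.

42.6 min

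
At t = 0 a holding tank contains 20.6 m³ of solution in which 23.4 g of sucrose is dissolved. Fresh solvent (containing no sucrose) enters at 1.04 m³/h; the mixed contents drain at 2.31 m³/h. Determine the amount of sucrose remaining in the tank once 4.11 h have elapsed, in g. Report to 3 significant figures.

Let m(t) be the amount of sucrose. Volume: V(t) = V₀ + (Q_in − Q_out) t = 20.6 − 1.2700 t; V(4.11) = 15.380 m³.
Solute balance: dm/dt = 0 − Q_out C = −Q_out m/V(t).
Separate: dm/m = −Q_out dt/V(t) ⇒ ln(m/m₀) = −(Q_out/(Q_in−Q_out)) ln(V/V₀).
m = m₀ (V₀/V)^(Q_out/(Q_in−Q_out)) = 23.4 × (20.6/15.380)^(-1.8189) = 13.753 g.

13.8 g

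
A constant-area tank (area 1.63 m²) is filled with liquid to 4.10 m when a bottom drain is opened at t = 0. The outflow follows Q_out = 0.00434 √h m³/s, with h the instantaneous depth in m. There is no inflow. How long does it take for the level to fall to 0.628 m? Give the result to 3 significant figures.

A dh/dt = −Q_out = −0.00434 √h.
∫ h^(−1/2) dh = −(0.00434/A) ∫ dt, giving 2√h = 2√h₀ − (0.00434/A) t.
t = 2A(√h₀ − √h)/0.00434 = 2·1.63·(√4.10 − √0.628)/0.00434
  = 3.2600 × (2.0248 − 0.79246) / 0.00434 = 925.71 s.

926 s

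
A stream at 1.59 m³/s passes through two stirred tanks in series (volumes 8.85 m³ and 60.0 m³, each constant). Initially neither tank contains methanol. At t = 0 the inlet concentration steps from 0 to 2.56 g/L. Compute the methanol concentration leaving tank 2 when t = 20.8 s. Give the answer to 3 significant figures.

0.840 g/L

Time constants: τᵢ = Vᵢ/Q for each well-mixed tank.
τ₁ = 8.85/1.59 = 5.5660 s; τ₂ = 60.0/1.59 = 37.736 s.
Tank 1: C₁ = C_in(1 − e^(−t/τ₁)). Tank 2 (τ₁ ≠ τ₂): C₂ = C_in[1 − (τ₁ e^(−t/τ₁) − τ₂ e^(−t/τ₂))/(τ₁ − τ₂)].
At t = 20.8: e^(−t/τ₁) = 0.023827, e^(−t/τ₂) = 0.57626.
C₂ = 2.56·[1 − (5.5660·0.023827 − 37.736·0.57626)/(-32.170)] = 2.56·0.32816 = 0.84009 g/L.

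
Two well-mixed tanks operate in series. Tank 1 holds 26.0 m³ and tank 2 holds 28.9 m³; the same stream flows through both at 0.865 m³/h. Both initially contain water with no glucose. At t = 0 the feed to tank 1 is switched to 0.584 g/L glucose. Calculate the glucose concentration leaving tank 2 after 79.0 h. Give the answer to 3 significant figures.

Species balance on tank i: dCᵢ/dt = (Cᵢ₋₁ − Cᵢ)/τᵢ with τᵢ = Vᵢ/Q.
τ₁ = 26.0/0.865 = 30.058 h; τ₂ = 28.9/0.865 = 33.410 h.
Tank 1: C₁ = C_in(1 − e^(−t/τ₁)). Tank 2 (τ₁ ≠ τ₂): C₂ = C_in[1 − (τ₁ e^(−t/τ₁) − τ₂ e^(−t/τ₂))/(τ₁ − τ₂)].
At t = 79.0: e^(−t/τ₁) = 0.072203, e^(−t/τ₂) = 0.093993.
C₂ = 0.584·[1 − (30.058·0.072203 − 33.410·0.093993)/(-3.3526)] = 0.584·0.71065 = 0.41502 g/L.

0.415 g/L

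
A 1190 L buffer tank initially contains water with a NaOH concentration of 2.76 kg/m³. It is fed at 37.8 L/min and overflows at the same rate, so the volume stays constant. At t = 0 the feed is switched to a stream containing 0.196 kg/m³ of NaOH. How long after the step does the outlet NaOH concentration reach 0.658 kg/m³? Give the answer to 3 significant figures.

54.0 min

Species balance: V dC/dt = Q(C_in − C) ⇒ τ = V/Q = 31.481 min.
C(t) = C_in + (C₀ − C_in) e^(−t/τ). Set C = 0.658 and solve for t:
e^(−t/τ) = (C − C_in)/(C₀ − C_in) = (0.658 − 0.196)/(2.76 − 0.196) = 0.18019
t = −τ ln(…) = 31.481 × 1.7138 = 53.952 min.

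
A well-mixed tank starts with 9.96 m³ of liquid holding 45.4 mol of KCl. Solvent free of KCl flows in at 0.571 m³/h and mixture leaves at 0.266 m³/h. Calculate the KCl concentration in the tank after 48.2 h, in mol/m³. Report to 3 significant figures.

Let m(t) be the amount of KCl. Volume: V(t) = V₀ + (Q_in − Q_out) t = 9.96 + 0.30500 t; V(48.2) = 24.661 m³.
No KCl enters, so dm/dt = −Q_out · (m/V).
dm/m = −Q_out dt/(V₀ + 0.30500 t); integrating gives ln(m/m₀) = −(Q_out/(Q_in−Q_out)) ln(V/V₀).
m = m₀ (V₀/V)^(Q_out/(Q_in−Q_out)) = 45.4 × (9.96/24.661)^(0.87213) = 20.590 mol.
C = m/V = 20.590/24.661 = 0.83492 mol/m³.

0.835 mol/m³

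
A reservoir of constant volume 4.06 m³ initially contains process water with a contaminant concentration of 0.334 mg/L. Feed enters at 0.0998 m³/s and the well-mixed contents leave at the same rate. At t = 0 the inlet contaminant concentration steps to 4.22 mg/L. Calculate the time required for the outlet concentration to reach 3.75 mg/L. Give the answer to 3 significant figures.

Mass balance on the solute (V constant): V dC/dt = Q(C_in − C), so τ = V/Q = 40.681 s.
C(t) = C_in + (C₀ − C_in) e^(−t/τ). Set C = 3.75 and solve for t:
e^(−t/τ) = (C − C_in)/(C₀ − C_in) = (3.75 − 4.22)/(0.334 − 4.22) = 0.12095
t = −τ ln(…) = 40.681 × 2.1124 = 85.935 s.

85.9 s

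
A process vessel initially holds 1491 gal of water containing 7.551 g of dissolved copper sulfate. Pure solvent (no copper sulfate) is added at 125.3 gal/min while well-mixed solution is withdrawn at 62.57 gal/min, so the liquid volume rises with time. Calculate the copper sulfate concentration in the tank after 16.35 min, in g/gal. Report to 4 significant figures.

Let m(t) be the amount of copper sulfate. Volume: V(t) = V₀ + (Q_in − Q_out) t = 1491 + 62.7300 t; V(16.35) = 2516.64 gal.
Species balance (pure solvent in): dm/dt = −Q_out · m/V(t).
dm/m = −Q_out dt/(V₀ + 62.7300 t); integrating gives ln(m/m₀) = −(Q_out/(Q_in−Q_out)) ln(V/V₀).
m = m₀ (V₀/V)^(Q_out/(Q_in−Q_out)) = 7.551 × (1491/2516.64)^(0.997449) = 4.47962 g.
C = m/V = 4.47962/2516.64 = 0.00178001 g/gal.

0.001780 g/gal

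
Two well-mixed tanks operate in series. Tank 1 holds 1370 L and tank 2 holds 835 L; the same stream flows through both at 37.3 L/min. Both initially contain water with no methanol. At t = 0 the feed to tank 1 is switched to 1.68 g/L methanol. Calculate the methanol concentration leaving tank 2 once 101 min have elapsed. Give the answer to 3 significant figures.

Time constants: τᵢ = Vᵢ/Q for each well-mixed tank.
τ₁ = 1370/37.3 = 36.729 min; τ₂ = 835/37.3 = 22.386 min.
Tank 1: C₁ = C_in(1 − e^(−t/τ₁)). Tank 2 (τ₁ ≠ τ₂): C₂ = C_in[1 − (τ₁ e^(−t/τ₁) − τ₂ e^(−t/τ₂))/(τ₁ − τ₂)].
At t = 101: e^(−t/τ₁) = 0.063937, e^(−t/τ₂) = 0.010979.
C₂ = 1.68·[1 − (36.729·0.063937 − 22.386·0.010979)/(14.343)] = 1.68·0.85341 = 1.4337 g/L.

1.43 g/L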